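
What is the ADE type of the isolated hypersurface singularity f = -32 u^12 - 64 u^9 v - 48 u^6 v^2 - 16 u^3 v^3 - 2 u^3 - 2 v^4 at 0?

The Hessian of f at 0 has rank 0. Corank 2; j^3 = -2*u^3 is a perfect cube, so E-series; the 4-jet and mu = 6 give E_6.

E_6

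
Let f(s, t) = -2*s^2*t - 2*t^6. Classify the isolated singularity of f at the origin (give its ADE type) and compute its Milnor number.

Type D7, Milnor number mu = 7.

The Hessian of f at 0 is [[0, 0], [0, 0]] with rank 0, so corank 2. A Groebner basis of the Jacobian ideal J(f) in C{s,t} is {s^2/6 + t^5, s^3, s*t}; counting standard monomials gives mu = 7. Corank 2; j^3 = -2*s^2*t has shape L^2 M (L != M), so D-series; mu = 7 gives D_7.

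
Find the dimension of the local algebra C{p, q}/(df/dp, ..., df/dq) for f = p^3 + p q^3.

7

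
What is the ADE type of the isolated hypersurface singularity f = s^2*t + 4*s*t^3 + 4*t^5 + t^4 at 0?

D_5

The Hessian of f at 0 is [[0, 0], [0, 0]] with rank 0, so corank 2. A Groebner basis of the Jacobian ideal J(f) in C{s,t} is {s*t^2, s*t/2 + t^3, s^2 - 2*s*t}; counting standard monomials gives mu = 5. Corank 2; j^3 = s^2*t has shape L^2 M (L != M), so D-series; mu = 5 gives D_5.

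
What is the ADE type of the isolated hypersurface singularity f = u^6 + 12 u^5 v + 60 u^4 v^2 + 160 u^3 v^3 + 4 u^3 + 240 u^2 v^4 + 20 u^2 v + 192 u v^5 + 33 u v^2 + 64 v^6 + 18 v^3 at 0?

D_7

The Hessian of f at 0 is [[0, 0], [0, 0]] with rank 0, so corank 2. A Groebner basis of the Jacobian ideal J(f) in C{u,v} is {-32*u*v/3 + v^5 - 16*v^2, u*v^2 + 3*v^3/2, u^2 + 7*u*v/2 + 3*v^2}; counting standard monomials gives mu = 7. Corank 2; j^3 = (u + 2*v)*(2*u + 3*v)^2 has shape L^2 M (L != M), so D-series; mu = 7 gives D_7.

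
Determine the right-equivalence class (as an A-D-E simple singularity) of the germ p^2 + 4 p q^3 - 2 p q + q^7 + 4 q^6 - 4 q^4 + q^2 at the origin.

A6

The Hessian of f at 0 is [[2, -2], [-2, 2]] with rank 1, so corank 1. A Groebner basis of the Jacobian ideal J(f) in C{p,q} is {p/2 + q^3 - q/2, p^2 - 2*p*q + q^2}; counting standard monomials gives mu = 6. Corank 1: A-series; mu = 6 gives A_6.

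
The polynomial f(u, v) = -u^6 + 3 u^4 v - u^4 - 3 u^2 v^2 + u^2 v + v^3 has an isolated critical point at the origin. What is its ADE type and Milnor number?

Type D_4, Milnor number mu = 4.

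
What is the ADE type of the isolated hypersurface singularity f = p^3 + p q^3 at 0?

E_7

The Hessian of f at 0 is [[0, 0], [0, 0]] with rank 0, so corank 2. A Groebner basis of the Jacobian ideal J(f) in C{p,q} is {p^3, p*q^2, 3*p^2 + q^3}; counting standard monomials gives mu = 7. Corank 2; j^3 = p^3 is a perfect cube, so E-series; the 4-jet and mu = 7 give E_7.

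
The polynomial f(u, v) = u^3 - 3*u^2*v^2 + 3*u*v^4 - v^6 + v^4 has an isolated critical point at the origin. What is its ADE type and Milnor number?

The Hessian of f at 0 has rank 0. Corank 2; j^3 = u^3 is a perfect cube, so E-series; the 4-jet and mu = 6 give E_6.

Type E6, Milnor number mu = 6.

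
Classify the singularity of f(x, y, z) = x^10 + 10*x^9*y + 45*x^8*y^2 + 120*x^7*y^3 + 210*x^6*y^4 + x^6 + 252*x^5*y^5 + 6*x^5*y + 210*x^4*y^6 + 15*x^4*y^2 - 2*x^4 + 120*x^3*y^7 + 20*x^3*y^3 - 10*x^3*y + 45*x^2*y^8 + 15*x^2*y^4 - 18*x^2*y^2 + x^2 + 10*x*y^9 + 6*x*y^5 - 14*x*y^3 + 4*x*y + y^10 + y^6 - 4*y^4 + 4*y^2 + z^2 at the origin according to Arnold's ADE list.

A_9

The Hessian of f at 0 is [[2, 4, 0], [4, 8, 0], [0, 0, 2]] with rank 2, so corank 1. A Groebner basis of the Jacobian ideal J(f) in C{x,y,z} is {4*x*y^2 - x + y^5 + 7*y^3 - 2*y, -x^2/2 + x*y^3 - 5*x*y/2 + 3*y^4/2 - 3*y^2, x^3 - 6*x*y^2 - 2*x - 6*y^3 - 4*y, x^2*y + 3*x*y^2 + x/3 + 7*y^3/3 + 2*y/3, z}; counting standard monomials gives mu = 9. Corank 1: A-series; mu = 9 gives A_9.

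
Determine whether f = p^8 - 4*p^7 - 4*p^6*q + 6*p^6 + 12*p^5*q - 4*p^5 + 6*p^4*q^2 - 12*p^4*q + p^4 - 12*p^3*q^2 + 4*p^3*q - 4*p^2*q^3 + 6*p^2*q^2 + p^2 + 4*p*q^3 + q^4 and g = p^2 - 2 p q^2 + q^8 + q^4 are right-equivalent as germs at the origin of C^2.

No.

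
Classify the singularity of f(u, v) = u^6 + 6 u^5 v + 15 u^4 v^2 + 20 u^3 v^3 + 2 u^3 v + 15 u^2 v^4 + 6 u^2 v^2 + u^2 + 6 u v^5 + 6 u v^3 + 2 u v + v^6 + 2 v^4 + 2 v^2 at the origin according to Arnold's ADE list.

A_{1}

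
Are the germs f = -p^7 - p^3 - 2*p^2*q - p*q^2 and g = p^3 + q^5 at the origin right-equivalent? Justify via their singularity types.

No.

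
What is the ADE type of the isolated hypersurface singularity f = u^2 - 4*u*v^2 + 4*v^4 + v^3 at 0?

A_2

The Hessian of f at 0 is [[2, 0], [0, 0]] with rank 1, so corank 1. A Groebner basis of the Jacobian ideal J(f) in C{u,v} is {v^2, u}; counting standard monomials gives mu = 2. Corank 1: A-series; mu = 2 gives A_2.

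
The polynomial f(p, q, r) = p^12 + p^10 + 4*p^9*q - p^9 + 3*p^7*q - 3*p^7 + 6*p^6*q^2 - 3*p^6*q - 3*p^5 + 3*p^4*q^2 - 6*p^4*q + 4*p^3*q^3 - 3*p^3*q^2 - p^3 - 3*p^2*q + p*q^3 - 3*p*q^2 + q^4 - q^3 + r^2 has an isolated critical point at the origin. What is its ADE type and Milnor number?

The Hessian of f at 0 has rank 1. Corank 2; j^3 = -(p + q)^3 is a perfect cube, so E-series; the 4-jet and mu = 7 give E_7.

Type E_{7}, Milnor number mu = 7.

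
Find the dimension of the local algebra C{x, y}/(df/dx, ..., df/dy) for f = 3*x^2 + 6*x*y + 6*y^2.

The Hessian of f at 0 has rank 2. Corank 0: nondegenerate Morse point, so A_1.

1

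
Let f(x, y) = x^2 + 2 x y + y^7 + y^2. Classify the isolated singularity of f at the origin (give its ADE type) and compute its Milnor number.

Type A6, Milnor number mu = 6.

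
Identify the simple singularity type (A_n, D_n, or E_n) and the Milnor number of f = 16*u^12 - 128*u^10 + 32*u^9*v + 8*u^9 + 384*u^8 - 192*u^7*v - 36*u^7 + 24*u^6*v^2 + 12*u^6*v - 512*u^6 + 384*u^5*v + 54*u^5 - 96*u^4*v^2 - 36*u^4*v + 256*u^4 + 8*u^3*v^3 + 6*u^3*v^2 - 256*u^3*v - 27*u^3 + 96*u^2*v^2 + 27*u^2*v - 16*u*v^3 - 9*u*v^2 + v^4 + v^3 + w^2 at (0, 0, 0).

Type E_{6}, Milnor number mu = 6.

The Hessian of f at 0 has rank 1. Corank 2; j^3 = -(3*u - v)^3 is a perfect cube, so E-series; the 4-jet and mu = 6 give E_6.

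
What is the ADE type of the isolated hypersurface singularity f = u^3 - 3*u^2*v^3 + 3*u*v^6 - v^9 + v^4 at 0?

E_{6}

The Hessian of f at 0 has rank 0. Corank 2; j^3 = u^3 is a perfect cube, so E-series; the 4-jet and mu = 6 give E_6.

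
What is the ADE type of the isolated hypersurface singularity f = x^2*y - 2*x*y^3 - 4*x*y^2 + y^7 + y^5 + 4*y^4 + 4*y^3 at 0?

The Hessian of f at 0 is [[0, 0], [0, 0]] with rank 0, so corank 2. A Groebner basis of the Jacobian ideal J(f) in C{x,y} is {x^2*y^2 - 4*x^2*y + x^2/7 + 83*x*y^2/7 - 58*x*y/7 + 16*y^2, x^3 - 6*x^2*y + x^2/7 + 83*x*y^2/7 - 58*x*y/7 + 16*y^2, -x*y + y^3 + 2*y^2}; counting standard monomials gives mu = 8. Corank 2; j^3 = y*(x - 2*y)^2 has shape L^2 M (L != M), so D-series; mu = 8 gives D_8.

D_8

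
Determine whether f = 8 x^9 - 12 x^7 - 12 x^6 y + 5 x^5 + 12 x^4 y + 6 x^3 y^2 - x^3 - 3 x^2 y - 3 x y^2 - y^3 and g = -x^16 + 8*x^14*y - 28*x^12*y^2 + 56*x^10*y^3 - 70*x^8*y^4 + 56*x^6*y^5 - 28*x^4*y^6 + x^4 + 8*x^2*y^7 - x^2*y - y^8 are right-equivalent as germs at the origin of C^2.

No.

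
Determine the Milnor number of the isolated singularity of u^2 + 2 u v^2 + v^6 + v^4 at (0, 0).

The Hessian of f at 0 is [[2, 0], [0, 0]] with rank 1, so corank 1. A Groebner basis of the Jacobian ideal J(f) in C{u,v} is {u^3, u^2*v, u + v^2}; counting standard monomials gives mu = 5. Corank 1: A-series; mu = 5 gives A_5.

5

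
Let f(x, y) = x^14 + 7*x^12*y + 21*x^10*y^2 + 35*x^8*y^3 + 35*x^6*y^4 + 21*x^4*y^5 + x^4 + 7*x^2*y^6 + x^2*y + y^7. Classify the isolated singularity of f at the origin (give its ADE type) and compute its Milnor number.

Type D_{8}, Milnor number mu = 8.

The Hessian of f at 0 is [[0, 0], [0, 0]] with rank 0, so corank 2. A Groebner basis of the Jacobian ideal J(f) in C{x,y} is {x^2/7 + y^6, x^3, x*y}; counting standard monomials gives mu = 8. Corank 2; j^3 = x^2*y has shape L^2 M (L != M), so D-series; mu = 8 gives D_8.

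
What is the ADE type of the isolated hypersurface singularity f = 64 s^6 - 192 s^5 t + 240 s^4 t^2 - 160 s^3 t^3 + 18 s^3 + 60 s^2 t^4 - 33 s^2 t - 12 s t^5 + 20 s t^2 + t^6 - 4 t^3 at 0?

The Hessian of f at 0 has rank 0. Corank 2; j^3 = (2*s - t)*(3*s - 2*t)^2 has shape L^2 M (L != M), so D-series; mu = 7 gives D_7.

D_{7}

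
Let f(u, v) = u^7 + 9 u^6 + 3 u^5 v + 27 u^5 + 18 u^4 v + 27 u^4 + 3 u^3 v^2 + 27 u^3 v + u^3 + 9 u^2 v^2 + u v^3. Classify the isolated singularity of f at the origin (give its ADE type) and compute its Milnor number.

The Hessian of f at 0 has rank 0. Corank 2; j^3 = u^3 is a perfect cube, so E-series; the 4-jet and mu = 7 give E_7.

Type E_7, Milnor number mu = 7.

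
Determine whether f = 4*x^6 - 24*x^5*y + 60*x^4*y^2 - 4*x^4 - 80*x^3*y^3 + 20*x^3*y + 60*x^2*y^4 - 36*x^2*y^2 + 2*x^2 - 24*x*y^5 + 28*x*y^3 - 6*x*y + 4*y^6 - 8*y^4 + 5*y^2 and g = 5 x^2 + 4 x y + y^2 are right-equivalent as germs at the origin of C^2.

The Hessian of f at 0 is [[4, -6], [-6, 10]] with rank 2, so corank 0. A Groebner basis of the Jacobian ideal J(f) in C{x,y} is {x, y}; counting standard monomials gives mu = 1. Corank 0: nondegenerate Morse point, so A_1. The Hessian of g at 0 is [[10, 4], [4, 2]] with rank 2, so corank 0. A Groebner basis of the Jacobian ideal J(g) in C{x,y} is {x, y}; counting standard monomials gives mu = 1. Corank 0: nondegenerate Morse point, so A_1. Both have type A_1, hence right-equivalent.

Yes.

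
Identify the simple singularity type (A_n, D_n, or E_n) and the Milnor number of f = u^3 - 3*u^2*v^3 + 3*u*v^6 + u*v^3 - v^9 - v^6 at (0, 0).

Type E_7, Milnor number mu = 7.

The Hessian of f at 0 has rank 0. Corank 2; j^3 = u^3 is a perfect cube, so E-series; the 4-jet and mu = 7 give E_7.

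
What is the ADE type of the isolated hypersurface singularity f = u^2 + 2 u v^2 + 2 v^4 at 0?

A3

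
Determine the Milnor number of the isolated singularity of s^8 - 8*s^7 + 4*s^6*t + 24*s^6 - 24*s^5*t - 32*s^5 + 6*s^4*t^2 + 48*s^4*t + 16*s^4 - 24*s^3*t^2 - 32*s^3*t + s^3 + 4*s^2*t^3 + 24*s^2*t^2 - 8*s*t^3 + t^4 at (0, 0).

6

The Hessian of f at 0 has rank 0. Corank 2; j^3 = s^3 is a perfect cube, so E-series; the 4-jet and mu = 6 give E_6.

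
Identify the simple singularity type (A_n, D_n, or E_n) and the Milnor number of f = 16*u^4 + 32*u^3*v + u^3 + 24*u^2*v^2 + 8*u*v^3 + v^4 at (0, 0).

Type E_{6}, Milnor number mu = 6.

The Hessian of f at 0 has rank 0. Corank 2; j^3 = u^3 is a perfect cube, so E-series; the 4-jet and mu = 6 give E_6.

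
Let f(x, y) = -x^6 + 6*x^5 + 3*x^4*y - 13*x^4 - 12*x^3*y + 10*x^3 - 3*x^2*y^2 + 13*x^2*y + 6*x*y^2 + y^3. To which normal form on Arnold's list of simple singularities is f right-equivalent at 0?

D_{4}

The Hessian of f at 0 has rank 0. Corank 2; j^3 = (2*x + y)*(5*x^2 + 4*x*y + y^2) splits into three distinct lines over C (the quadratic factor has nonzero discriminant), so D_4.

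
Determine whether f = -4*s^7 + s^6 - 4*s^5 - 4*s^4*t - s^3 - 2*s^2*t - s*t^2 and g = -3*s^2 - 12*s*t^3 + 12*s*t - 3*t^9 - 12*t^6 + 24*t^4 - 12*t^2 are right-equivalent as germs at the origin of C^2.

The Hessian of f at 0 has rank 0. Corank 2; j^3 = -s*(s + t)^2 has shape L^2 M (L != M), so D-series; mu = 7 gives D_7. The Hessian of g at 0 has rank 1. Corank 1: A-series; mu = 8 gives A_8. f is D_7 but g is A_8, hence not right-equivalent.

No.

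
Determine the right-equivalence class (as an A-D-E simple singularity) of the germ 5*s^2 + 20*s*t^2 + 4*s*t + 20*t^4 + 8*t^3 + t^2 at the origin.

A_{1}

The Hessian of f at 0 is [[10, 4], [4, 2]] with rank 2, so corank 0. A Groebner basis of the Jacobian ideal J(f) in C{s,t} is {s, t}; counting standard monomials gives mu = 1. Corank 0: nondegenerate Morse point, so A_1.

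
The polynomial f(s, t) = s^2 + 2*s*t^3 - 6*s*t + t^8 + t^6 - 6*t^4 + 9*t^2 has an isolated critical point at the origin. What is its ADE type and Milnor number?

The Hessian of f at 0 has rank 1. Corank 1: A-series; mu = 7 gives A_7.

Type A_{7}, Milnor number mu = 7.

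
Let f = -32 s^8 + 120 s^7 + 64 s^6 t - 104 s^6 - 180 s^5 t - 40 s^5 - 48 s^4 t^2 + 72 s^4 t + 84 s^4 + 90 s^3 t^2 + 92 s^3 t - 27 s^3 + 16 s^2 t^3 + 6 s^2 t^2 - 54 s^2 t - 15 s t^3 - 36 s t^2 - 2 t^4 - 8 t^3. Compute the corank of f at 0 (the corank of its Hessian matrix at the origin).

Hessian at 0 has rank 0.

2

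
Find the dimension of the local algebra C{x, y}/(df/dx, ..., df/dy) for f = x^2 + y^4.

3

The Hessian of f at 0 has rank 1. Corank 1: A-series; mu = 3 gives A_3.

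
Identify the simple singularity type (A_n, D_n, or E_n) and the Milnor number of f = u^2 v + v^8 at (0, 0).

Type D_{9}, Milnor number mu = 9.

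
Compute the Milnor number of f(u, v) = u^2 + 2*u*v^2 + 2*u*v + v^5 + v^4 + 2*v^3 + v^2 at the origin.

4

The Hessian of f at 0 has rank 1. Corank 1: A-series; mu = 4 gives A_4.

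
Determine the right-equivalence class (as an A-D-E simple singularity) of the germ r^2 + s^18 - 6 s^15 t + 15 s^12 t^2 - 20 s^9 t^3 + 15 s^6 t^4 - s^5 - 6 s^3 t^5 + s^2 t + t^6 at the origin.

The Hessian of f at 0 has rank 1. Corank 2; j^3 = s^2*t has shape L^2 M (L != M), so D-series; mu = 7 gives D_7.

D7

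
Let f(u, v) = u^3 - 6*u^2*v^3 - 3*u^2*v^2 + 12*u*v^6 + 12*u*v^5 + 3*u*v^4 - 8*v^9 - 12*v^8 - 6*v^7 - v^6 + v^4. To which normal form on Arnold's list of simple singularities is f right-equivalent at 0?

E_6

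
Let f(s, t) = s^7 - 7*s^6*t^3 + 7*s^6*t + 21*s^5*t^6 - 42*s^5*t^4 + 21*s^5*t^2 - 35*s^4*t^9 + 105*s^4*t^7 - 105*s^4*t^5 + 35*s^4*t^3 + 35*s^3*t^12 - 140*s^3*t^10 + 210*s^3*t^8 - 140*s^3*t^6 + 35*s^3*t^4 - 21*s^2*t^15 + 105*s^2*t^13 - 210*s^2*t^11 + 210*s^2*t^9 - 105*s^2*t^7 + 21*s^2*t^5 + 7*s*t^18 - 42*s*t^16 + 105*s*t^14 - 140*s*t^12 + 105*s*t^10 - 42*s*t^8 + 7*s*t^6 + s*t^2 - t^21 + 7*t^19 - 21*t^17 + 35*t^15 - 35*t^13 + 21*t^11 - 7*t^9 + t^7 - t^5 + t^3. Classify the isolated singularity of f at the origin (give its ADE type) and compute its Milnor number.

Type D8, Milnor number mu = 8.

The Hessian of f at 0 is [[0, 0], [0, 0]] with rank 0, so corank 2. A Groebner basis of the Jacobian ideal J(f) in C{s,t} is {s^6 + t^2/7, t^3, s*t + t^2}; counting standard monomials gives mu = 8. Corank 2; j^3 = t^2*(s + t) has shape L^2 M (L != M), so D-series; mu = 8 gives D_8.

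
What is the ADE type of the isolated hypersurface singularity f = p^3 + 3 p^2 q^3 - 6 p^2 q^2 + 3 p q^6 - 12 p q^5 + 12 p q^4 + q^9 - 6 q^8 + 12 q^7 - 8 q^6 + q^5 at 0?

E_{8}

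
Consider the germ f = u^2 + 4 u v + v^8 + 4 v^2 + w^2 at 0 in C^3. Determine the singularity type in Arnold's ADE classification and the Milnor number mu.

The Hessian of f at 0 has rank 2. Corank 1: A-series; mu = 7 gives A_7.

Type A7, Milnor number mu = 7.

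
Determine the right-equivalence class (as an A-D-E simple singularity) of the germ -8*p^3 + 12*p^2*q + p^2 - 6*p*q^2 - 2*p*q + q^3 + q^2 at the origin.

A2

The Hessian of f at 0 has rank 1. Corank 1: A-series; mu = 2 gives A_2.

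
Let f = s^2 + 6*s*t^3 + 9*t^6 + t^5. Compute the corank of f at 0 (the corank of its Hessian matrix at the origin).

1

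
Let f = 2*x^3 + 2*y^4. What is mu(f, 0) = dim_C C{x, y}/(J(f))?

6

The Hessian of f at 0 has rank 0. Corank 2; j^3 = 2*x^3 is a perfect cube, so E-series; the 4-jet and mu = 6 give E_6.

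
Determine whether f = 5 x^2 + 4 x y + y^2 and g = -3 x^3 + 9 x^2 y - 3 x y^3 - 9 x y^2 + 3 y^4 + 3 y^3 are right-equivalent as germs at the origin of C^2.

The Hessian of f at 0 is [[10, 4], [4, 2]] with rank 2, so corank 0. A Groebner basis of the Jacobian ideal J(f) in C{x,y} is {x, y}; counting standard monomials gives mu = 1. Corank 0: nondegenerate Morse point, so A_1. The Hessian of g at 0 is [[0, 0], [0, 0]] with rank 0, so corank 2. A Groebner basis of the Jacobian ideal J(g) in C{x,y} is {x^3 - 3*x^2*y - 6*x^2 + 12*x*y - 6*y^2, 3*x^2 + x*y^2 - 6*x*y + 3*y^2, 3*x^2 - 6*x*y + y^3 + 3*y^2}; counting standard monomials gives mu = 7. Corank 2; j^3 = -3*(x - y)^3 is a perfect cube, so E-series; the 4-jet and mu = 7 give E_7. f is A_1 but g is E_7, hence not right-equivalent.

No.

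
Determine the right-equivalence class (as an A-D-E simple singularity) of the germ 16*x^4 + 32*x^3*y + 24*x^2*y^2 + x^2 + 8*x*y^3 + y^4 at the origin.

The Hessian of f at 0 is [[2, 0], [0, 0]] with rank 1, so corank 1. A Groebner basis of the Jacobian ideal J(f) in C{x,y} is {y^3, x}; counting standard monomials gives mu = 3. Corank 1: A-series; mu = 3 gives A_3.

A_{3}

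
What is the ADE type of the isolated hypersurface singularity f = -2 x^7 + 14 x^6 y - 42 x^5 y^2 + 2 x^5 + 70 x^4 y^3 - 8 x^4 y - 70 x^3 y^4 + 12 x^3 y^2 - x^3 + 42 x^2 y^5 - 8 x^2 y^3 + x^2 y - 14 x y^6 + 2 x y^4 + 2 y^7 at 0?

D_8

The Hessian of f at 0 is [[0, 0], [0, 0]] with rank 0, so corank 2. A Groebner basis of the Jacobian ideal J(f) in C{x,y} is {-x^2/6 + x*y^3, -5*x^2/3 + x*y + y^4, x^3, x^2*y}; counting standard monomials gives mu = 8. Corank 2; j^3 = -x^2*(x - y) has shape L^2 M (L != M), so D-series; mu = 8 gives D_8.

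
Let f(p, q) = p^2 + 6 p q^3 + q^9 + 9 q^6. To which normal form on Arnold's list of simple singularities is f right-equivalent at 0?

A8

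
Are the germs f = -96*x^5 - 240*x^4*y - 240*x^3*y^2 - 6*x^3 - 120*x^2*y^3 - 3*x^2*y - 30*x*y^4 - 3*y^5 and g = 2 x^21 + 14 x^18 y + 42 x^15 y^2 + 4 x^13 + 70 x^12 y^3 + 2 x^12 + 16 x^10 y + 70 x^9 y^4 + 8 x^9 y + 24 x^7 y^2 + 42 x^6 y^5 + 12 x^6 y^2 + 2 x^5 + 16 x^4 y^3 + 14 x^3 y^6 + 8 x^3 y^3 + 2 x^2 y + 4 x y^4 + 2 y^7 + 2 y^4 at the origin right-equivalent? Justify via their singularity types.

The Hessian of f at 0 has rank 0. Corank 2; j^3 = -3*x^2*(2*x + y) has shape L^2 M (L != M), so D-series; mu = 6 gives D_6. The Hessian of g at 0 has rank 0. Corank 2; j^3 = 2*x^2*y has shape L^2 M (L != M), so D-series; mu = 5 gives D_5. f is D_6 but g is D_5, hence not right-equivalent.

No.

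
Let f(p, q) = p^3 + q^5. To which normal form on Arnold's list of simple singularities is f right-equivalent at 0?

The Hessian of f at 0 has rank 0. Corank 2; j^3 = p^3 is a perfect cube, so E-series; the 5-jet and mu = 8 give E_8.

E_8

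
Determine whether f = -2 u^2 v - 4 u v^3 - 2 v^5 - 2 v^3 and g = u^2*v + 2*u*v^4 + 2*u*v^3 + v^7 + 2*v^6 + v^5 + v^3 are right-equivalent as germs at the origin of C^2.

Yes.

The Hessian of f at 0 is [[0, 0], [0, 0]] with rank 0, so corank 2. A Groebner basis of the Jacobian ideal J(f) in C{u,v} is {v^3, u^2 + 3*v^2, u*v}; counting standard monomials gives mu = 4. Corank 2; j^3 = -2*v*(u^2 + v^2) splits into three distinct lines over C (the quadratic factor has nonzero discriminant), so D_4. The Hessian of g at 0 is [[0, 0], [0, 0]] with rank 0, so corank 2. A Groebner basis of the Jacobian ideal J(g) in C{u,v} is {v^3, u^2 + 3*v^2, u*v}; counting standard monomials gives mu = 4. Corank 2; j^3 = v*(u^2 + v^2) splits into three distinct lines over C (the quadratic factor has nonzero discriminant), so D_4. Both have type D_4, hence right-equivalent.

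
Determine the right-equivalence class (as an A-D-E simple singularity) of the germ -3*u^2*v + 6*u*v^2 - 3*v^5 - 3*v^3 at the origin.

The Hessian of f at 0 is [[0, 0], [0, 0]] with rank 0, so corank 2. A Groebner basis of the Jacobian ideal J(f) in C{u,v} is {u^2/5 + v^4 - v^2/5, u^3 - v^3, u*v - v^2}; counting standard monomials gives mu = 6. Corank 2; j^3 = -3*v*(u - v)^2 has shape L^2 M (L != M), so D-series; mu = 6 gives D_6.

D_{6}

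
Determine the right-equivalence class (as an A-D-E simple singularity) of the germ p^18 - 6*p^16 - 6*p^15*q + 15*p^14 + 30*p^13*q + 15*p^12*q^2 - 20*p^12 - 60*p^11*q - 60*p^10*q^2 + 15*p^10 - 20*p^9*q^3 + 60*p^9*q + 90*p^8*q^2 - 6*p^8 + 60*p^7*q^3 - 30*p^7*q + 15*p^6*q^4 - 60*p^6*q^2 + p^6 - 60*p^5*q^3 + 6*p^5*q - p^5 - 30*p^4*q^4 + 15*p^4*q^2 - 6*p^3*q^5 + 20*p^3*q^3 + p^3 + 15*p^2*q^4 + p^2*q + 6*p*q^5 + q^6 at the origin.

The Hessian of f at 0 has rank 0. Corank 2; j^3 = p^2*(p + q) has shape L^2 M (L != M), so D-series; mu = 7 gives D_7.

D_7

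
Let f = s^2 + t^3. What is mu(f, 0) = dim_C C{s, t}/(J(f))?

2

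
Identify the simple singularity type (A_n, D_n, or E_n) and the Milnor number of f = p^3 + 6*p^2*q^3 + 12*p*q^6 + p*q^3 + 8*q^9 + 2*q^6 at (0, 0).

Type E7, Milnor number mu = 7.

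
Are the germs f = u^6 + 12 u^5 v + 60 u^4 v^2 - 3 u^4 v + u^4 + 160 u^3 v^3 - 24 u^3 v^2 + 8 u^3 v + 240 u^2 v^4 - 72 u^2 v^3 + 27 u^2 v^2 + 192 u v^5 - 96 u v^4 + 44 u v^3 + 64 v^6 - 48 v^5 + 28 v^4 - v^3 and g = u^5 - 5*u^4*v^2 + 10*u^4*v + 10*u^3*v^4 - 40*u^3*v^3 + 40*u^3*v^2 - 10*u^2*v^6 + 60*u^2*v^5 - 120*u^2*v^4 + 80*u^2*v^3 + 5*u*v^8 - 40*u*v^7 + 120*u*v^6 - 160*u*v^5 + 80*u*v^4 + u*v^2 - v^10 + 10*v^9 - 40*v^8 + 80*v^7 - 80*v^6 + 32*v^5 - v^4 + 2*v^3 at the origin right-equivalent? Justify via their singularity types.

The Hessian of f at 0 is [[0, 0], [0, 0]] with rank 0, so corank 2. A Groebner basis of the Jacobian ideal J(f) in C{u,v} is {u^3 + 3*v^2, u^2*v - v^2/2, u*v^2, v^3}; counting standard monomials gives mu = 6. Corank 2; j^3 = -v^3 is a perfect cube, so E-series; the 4-jet and mu = 6 give E_6. The Hessian of g at 0 is [[0, 0], [0, 0]] with rank 0, so corank 2. A Groebner basis of the Jacobian ideal J(g) in C{u,v} is {u^4 + v^2/5, v^3, u*v + 2*v^2}; counting standard monomials gives mu = 6. Corank 2; j^3 = v^2*(u + 2*v) has shape L^2 M (L != M), so D-series; mu = 6 gives D_6. f is E_6 but g is D_6, hence not right-equivalent.

No.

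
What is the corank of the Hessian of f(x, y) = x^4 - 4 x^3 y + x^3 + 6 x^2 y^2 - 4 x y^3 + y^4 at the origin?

Hessian at 0 has rank 0.

2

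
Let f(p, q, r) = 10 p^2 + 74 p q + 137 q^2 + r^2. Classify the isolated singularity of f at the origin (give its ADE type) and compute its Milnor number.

Type A_{1}, Milnor number mu = 1.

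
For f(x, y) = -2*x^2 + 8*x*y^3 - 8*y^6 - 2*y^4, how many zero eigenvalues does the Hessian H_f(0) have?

1

Hessian at 0 has rank 1.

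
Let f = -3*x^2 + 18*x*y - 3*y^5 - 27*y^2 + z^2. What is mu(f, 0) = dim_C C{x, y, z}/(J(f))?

4

The Hessian of f at 0 is [[-6, 18, 0], [18, -54, 0], [0, 0, 2]] with rank 2, so corank 1. A Groebner basis of the Jacobian ideal J(f) in C{x,y,z} is {y^4, x - 3*y, z}; counting standard monomials gives mu = 4. Corank 1: A-series; mu = 4 gives A_4.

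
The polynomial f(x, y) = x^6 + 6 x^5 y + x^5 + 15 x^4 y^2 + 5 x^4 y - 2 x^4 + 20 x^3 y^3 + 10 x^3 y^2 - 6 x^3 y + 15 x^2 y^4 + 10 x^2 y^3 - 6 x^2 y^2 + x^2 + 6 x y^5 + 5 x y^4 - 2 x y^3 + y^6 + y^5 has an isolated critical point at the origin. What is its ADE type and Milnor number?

The Hessian of f at 0 has rank 1. Corank 1: A-series; mu = 4 gives A_4.

Type A4, Milnor number mu = 4.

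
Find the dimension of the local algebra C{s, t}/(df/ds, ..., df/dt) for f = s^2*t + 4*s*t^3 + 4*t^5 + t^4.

5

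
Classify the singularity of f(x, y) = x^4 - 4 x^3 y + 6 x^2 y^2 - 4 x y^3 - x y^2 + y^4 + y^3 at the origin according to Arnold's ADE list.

The Hessian of f at 0 has rank 0. Corank 2; j^3 = -y^2*(x - y) has shape L^2 M (L != M), so D-series; mu = 5 gives D_5.

D_5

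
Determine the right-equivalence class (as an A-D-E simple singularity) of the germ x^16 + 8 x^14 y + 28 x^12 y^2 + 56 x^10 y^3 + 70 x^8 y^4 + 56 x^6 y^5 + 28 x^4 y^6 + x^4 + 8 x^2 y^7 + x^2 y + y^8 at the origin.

D9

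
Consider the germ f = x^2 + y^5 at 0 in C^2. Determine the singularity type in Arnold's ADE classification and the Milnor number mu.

Type A_{4}, Milnor number mu = 4.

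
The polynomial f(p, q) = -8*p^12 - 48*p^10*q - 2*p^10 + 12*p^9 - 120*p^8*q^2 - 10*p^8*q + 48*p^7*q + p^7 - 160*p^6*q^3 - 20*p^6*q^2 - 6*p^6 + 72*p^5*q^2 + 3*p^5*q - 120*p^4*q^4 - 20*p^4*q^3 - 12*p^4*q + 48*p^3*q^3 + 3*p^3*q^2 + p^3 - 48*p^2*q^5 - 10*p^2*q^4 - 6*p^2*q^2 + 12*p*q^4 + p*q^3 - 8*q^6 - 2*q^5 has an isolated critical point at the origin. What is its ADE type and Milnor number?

The Hessian of f at 0 has rank 0. Corank 2; j^3 = p^3 is a perfect cube, so E-series; the 4-jet and mu = 7 give E_7.

Type E_{7}, Milnor number mu = 7.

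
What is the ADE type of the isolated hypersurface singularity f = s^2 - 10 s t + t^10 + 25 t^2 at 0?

The Hessian of f at 0 has rank 1. Corank 1: A-series; mu = 9 gives A_9.

A_9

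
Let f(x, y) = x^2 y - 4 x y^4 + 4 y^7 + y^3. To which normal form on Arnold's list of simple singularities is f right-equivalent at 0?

The Hessian of f at 0 has rank 0. Corank 2; j^3 = y*(x^2 + y^2) splits into three distinct lines over C (the quadratic factor has nonzero discriminant), so D_4.

D4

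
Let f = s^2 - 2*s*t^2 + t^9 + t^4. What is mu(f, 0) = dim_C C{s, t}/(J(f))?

The Hessian of f at 0 is [[2, 0], [0, 0]] with rank 1, so corank 1. A Groebner basis of the Jacobian ideal J(f) in C{s,t} is {s^4, -s + t^2}; counting standard monomials gives mu = 8. Corank 1: A-series; mu = 8 gives A_8.

8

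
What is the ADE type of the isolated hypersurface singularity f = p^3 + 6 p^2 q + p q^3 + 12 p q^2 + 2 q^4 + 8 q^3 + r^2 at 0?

E_{7}

The Hessian of f at 0 has rank 1. Corank 2; j^3 = (p + 2*q)^3 is a perfect cube, so E-series; the 4-jet and mu = 7 give E_7.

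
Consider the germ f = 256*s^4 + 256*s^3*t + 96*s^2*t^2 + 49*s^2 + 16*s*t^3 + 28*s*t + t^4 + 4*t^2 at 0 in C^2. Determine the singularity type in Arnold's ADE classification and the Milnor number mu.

Type A_3, Milnor number mu = 3.

The Hessian of f at 0 is [[98, 28], [28, 8]] with rank 1, so corank 1. A Groebner basis of the Jacobian ideal J(f) in C{s,t} is {t^3, s + 2*t/7}; counting standard monomials gives mu = 3. Corank 1: A-series; mu = 3 gives A_3.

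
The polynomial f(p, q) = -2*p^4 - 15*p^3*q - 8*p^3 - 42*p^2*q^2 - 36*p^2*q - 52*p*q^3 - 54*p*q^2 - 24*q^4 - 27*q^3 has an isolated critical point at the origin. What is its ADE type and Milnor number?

Type E_7, Milnor number mu = 7.

The Hessian of f at 0 has rank 0. Corank 2; j^3 = -(2*p + 3*q)^3 is a perfect cube, so E-series; the 4-jet and mu = 7 give E_7.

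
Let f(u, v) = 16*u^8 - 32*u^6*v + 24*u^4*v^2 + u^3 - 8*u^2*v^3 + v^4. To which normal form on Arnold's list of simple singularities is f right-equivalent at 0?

The Hessian of f at 0 is [[0, 0], [0, 0]] with rank 0, so corank 2. A Groebner basis of the Jacobian ideal J(f) in C{u,v} is {v^3, u^2}; counting standard monomials gives mu = 6. Corank 2; j^3 = u^3 is a perfect cube, so E-series; the 4-jet and mu = 6 give E_6.

E_6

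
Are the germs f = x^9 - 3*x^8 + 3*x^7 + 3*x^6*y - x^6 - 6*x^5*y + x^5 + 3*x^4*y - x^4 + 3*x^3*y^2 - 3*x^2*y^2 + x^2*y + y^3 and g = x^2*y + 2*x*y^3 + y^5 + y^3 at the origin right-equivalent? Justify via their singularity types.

Yes.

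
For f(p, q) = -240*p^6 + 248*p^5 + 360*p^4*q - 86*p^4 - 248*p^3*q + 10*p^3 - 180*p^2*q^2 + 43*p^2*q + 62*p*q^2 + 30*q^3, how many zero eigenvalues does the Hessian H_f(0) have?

Hessian at 0 has rank 0.

2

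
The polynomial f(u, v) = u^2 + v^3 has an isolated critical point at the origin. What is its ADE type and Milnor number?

Type A_2, Milnor number mu = 2.

The Hessian of f at 0 is [[2, 0], [0, 0]] with rank 1, so corank 1. A Groebner basis of the Jacobian ideal J(f) in C{u,v} is {v^2, u}; counting standard monomials gives mu = 2. Corank 1: A-series; mu = 2 gives A_2.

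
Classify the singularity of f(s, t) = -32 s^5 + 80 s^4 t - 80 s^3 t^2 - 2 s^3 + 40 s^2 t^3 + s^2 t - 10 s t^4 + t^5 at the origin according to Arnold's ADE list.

The Hessian of f at 0 has rank 0. Corank 2; j^3 = -s^2*(2*s - t) has shape L^2 M (L != M), so D-series; mu = 6 gives D_6.

D_6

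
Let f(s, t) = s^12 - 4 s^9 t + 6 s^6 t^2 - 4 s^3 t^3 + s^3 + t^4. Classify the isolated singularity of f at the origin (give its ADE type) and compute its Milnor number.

The Hessian of f at 0 has rank 0. Corank 2; j^3 = s^3 is a perfect cube, so E-series; the 4-jet and mu = 6 give E_6.

Type E_{6}, Milnor number mu = 6.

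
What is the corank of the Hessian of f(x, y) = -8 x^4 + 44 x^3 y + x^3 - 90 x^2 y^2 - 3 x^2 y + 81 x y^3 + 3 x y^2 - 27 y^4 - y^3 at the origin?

Hessian at 0 has rank 0.

2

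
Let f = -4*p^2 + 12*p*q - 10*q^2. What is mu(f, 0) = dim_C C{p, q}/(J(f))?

1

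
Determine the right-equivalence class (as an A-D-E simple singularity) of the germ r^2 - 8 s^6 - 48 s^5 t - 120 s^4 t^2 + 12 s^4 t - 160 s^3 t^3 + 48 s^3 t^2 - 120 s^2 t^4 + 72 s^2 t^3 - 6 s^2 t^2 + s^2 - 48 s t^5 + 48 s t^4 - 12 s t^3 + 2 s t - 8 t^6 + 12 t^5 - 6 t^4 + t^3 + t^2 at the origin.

The Hessian of f at 0 has rank 2. Corank 1: A-series; mu = 2 gives A_2.

A_2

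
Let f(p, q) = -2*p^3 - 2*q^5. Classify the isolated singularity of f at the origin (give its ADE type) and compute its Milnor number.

The Hessian of f at 0 has rank 0. Corank 2; j^3 = -2*p^3 is a perfect cube, so E-series; the 5-jet and mu = 8 give E_8.

Type E_{8}, Milnor number mu = 8.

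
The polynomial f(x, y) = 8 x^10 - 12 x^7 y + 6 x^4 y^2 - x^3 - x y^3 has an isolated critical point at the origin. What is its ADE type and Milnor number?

Type E_{7}, Milnor number mu = 7.

The Hessian of f at 0 has rank 0. Corank 2; j^3 = -x^3 is a perfect cube, so E-series; the 4-jet and mu = 7 give E_7.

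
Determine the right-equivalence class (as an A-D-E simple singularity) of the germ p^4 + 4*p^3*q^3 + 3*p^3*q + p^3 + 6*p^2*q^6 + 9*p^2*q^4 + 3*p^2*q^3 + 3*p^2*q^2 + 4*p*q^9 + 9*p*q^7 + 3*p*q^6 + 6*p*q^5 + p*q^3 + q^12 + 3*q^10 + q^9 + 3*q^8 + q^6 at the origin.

E_{7}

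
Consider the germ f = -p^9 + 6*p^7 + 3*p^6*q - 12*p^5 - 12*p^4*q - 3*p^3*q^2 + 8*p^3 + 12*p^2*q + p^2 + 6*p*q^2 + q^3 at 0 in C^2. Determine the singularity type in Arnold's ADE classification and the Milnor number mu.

The Hessian of f at 0 is [[2, 0], [0, 0]] with rank 1, so corank 1. A Groebner basis of the Jacobian ideal J(f) in C{p,q} is {q^2, p}; counting standard monomials gives mu = 2. Corank 1: A-series; mu = 2 gives A_2.

Type A2, Milnor number mu = 2.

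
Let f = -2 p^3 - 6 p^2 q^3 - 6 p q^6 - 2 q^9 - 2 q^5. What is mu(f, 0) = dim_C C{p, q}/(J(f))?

8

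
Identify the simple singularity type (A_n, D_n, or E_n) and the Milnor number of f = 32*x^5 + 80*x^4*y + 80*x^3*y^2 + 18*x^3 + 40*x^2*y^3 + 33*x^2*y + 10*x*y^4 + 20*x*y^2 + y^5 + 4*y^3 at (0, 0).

Type D_6, Milnor number mu = 6.

The Hessian of f at 0 has rank 0. Corank 2; j^3 = (2*x + y)*(3*x + 2*y)^2 has shape L^2 M (L != M), so D-series; mu = 6 gives D_6.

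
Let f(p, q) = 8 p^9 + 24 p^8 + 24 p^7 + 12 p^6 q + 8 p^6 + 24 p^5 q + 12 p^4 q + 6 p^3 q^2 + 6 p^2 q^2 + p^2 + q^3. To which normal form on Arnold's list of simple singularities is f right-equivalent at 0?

The Hessian of f at 0 has rank 1. Corank 1: A-series; mu = 2 gives A_2.

A2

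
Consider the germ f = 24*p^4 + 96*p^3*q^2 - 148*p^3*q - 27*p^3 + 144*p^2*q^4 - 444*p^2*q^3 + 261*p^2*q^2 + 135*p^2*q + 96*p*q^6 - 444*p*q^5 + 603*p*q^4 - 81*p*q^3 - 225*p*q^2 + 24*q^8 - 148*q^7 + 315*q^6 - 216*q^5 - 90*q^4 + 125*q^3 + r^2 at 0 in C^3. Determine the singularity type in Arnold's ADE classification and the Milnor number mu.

Type E_7, Milnor number mu = 7.

The Hessian of f at 0 has rank 1. Corank 2; j^3 = -(3*p - 5*q)^3 is a perfect cube, so E-series; the 4-jet and mu = 7 give E_7.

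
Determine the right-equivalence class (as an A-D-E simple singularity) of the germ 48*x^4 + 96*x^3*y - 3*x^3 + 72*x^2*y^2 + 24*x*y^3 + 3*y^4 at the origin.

The Hessian of f at 0 has rank 0. Corank 2; j^3 = -3*x^3 is a perfect cube, so E-series; the 4-jet and mu = 6 give E_6.

E_6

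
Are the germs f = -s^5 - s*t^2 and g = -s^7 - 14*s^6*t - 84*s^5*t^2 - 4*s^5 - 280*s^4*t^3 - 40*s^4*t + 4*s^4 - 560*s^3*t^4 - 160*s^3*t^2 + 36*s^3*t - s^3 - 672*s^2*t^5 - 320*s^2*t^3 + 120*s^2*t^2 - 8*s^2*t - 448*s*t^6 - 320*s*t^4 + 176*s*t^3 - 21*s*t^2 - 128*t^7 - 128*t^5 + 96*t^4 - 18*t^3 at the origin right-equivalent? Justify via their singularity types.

No.

The Hessian of f at 0 has rank 0. Corank 2; j^3 = -s*t^2 has shape L^2 M (L != M), so D-series; mu = 6 gives D_6. The Hessian of g at 0 has rank 0. Corank 2; j^3 = -(s + 2*t)*(s + 3*t)^2 has shape L^2 M (L != M), so D-series; mu = 8 gives D_8. f is D_6 but g is D_8, hence not right-equivalent.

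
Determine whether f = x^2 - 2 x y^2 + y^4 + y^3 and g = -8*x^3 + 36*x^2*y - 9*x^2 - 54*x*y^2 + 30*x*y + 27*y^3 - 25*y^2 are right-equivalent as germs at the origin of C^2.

Yes.

The Hessian of f at 0 has rank 1. Corank 1: A-series; mu = 2 gives A_2. The Hessian of g at 0 has rank 1. Corank 1: A-series; mu = 2 gives A_2. Both have type A_2, hence right-equivalent.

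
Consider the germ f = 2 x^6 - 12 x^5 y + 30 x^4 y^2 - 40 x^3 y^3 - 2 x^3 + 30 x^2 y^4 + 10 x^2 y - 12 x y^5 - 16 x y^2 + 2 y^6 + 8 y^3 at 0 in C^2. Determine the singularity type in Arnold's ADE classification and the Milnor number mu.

Type D_{7}, Milnor number mu = 7.

The Hessian of f at 0 has rank 0. Corank 2; j^3 = -2*(x - 2*y)^2*(x - y) has shape L^2 M (L != M), so D-series; mu = 7 gives D_7.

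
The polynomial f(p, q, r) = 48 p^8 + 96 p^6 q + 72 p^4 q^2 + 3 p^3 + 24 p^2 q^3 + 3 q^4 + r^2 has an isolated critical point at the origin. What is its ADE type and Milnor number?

Type E_{6}, Milnor number mu = 6.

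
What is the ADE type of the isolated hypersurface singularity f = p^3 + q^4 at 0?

The Hessian of f at 0 has rank 0. Corank 2; j^3 = p^3 is a perfect cube, so E-series; the 4-jet and mu = 6 give E_6.

E_6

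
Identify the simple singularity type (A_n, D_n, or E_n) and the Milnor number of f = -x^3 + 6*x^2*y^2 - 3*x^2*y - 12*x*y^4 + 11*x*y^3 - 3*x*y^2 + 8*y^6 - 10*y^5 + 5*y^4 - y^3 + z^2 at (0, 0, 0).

The Hessian of f at 0 has rank 1. Corank 2; j^3 = -(x + y)^3 is a perfect cube, so E-series; the 4-jet and mu = 7 give E_7.

Type E_{7}, Milnor number mu = 7.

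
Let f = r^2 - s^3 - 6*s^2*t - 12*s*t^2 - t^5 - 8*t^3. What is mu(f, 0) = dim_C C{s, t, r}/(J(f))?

The Hessian of f at 0 has rank 1. Corank 2; j^3 = -(s + 2*t)^3 is a perfect cube, so E-series; the 5-jet and mu = 8 give E_8.

8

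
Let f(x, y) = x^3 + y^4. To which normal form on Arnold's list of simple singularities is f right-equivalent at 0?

The Hessian of f at 0 has rank 0. Corank 2; j^3 = x^3 is a perfect cube, so E-series; the 4-jet and mu = 6 give E_6.

E_6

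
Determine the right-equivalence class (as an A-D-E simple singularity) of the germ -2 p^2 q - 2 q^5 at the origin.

D_{6}

The Hessian of f at 0 is [[0, 0], [0, 0]] with rank 0, so corank 2. A Groebner basis of the Jacobian ideal J(f) in C{p,q} is {p^2/5 + q^4, p^3, p*q}; counting standard monomials gives mu = 6. Corank 2; j^3 = -2*p^2*q has shape L^2 M (L != M), so D-series; mu = 6 gives D_6.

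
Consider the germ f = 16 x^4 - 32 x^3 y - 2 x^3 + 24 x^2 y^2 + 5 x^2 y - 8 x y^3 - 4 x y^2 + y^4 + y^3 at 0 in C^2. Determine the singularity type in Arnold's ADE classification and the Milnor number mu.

Type D_5, Milnor number mu = 5.

The Hessian of f at 0 has rank 0. Corank 2; j^3 = -(x - y)^2*(2*x - y) has shape L^2 M (L != M), so D-series; mu = 5 gives D_5.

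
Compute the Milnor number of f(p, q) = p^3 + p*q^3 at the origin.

7

The Hessian of f at 0 has rank 0. Corank 2; j^3 = p^3 is a perfect cube, so E-series; the 4-jet and mu = 7 give E_7.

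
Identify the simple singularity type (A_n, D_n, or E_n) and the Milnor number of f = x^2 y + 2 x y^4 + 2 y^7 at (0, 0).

Type D8, Milnor number mu = 8.

The Hessian of f at 0 is [[0, 0], [0, 0]] with rank 0, so corank 2. A Groebner basis of the Jacobian ideal J(f) in C{x,y} is {-x^2/6 + x*y^3, x*y + y^4, x^3, x^2*y}; counting standard monomials gives mu = 8. Corank 2; j^3 = x^2*y has shape L^2 M (L != M), so D-series; mu = 8 gives D_8.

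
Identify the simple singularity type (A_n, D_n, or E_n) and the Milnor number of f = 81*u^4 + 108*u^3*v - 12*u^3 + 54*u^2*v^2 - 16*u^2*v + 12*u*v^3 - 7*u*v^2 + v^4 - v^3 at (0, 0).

Type D_{5}, Milnor number mu = 5.

The Hessian of f at 0 is [[0, 0], [0, 0]] with rank 0, so corank 2. A Groebner basis of the Jacobian ideal J(f) in C{u,v} is {u*v^2 - 2*u*v/3 - v^2/3, 4*u*v/3 + v^3 + 2*v^2/3, u^2 + 5*u*v/6 + v^2/6}; counting standard monomials gives mu = 5. Corank 2; j^3 = -(2*u + v)^2*(3*u + v) has shape L^2 M (L != M), so D-series; mu = 5 gives D_5.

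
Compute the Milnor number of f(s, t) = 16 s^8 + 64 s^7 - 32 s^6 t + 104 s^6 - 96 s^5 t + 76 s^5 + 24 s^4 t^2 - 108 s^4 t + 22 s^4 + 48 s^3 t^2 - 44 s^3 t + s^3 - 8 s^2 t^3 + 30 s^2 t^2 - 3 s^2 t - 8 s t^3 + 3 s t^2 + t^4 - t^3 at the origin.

The Hessian of f at 0 has rank 0. Corank 2; j^3 = (s - t)^3 is a perfect cube, so E-series; the 4-jet and mu = 6 give E_6.

6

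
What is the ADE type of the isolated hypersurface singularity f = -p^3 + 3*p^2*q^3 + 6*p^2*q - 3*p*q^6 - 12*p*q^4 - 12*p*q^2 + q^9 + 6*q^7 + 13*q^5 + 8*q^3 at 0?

The Hessian of f at 0 is [[0, 0], [0, 0]] with rank 0, so corank 2. A Groebner basis of the Jacobian ideal J(f) in C{p,q} is {-p^2/2 + p*q^3 + 2*p*q - 2*q^2, q^4, p^3 - 12*p*q^2 + 16*q^3, p^2*q - 4*p*q^2 + 4*q^3}; counting standard monomials gives mu = 8. Corank 2; j^3 = -(p - 2*q)^3 is a perfect cube, so E-series; the 5-jet and mu = 8 give E_8.

E_{8}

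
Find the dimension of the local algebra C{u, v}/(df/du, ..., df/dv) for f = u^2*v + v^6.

7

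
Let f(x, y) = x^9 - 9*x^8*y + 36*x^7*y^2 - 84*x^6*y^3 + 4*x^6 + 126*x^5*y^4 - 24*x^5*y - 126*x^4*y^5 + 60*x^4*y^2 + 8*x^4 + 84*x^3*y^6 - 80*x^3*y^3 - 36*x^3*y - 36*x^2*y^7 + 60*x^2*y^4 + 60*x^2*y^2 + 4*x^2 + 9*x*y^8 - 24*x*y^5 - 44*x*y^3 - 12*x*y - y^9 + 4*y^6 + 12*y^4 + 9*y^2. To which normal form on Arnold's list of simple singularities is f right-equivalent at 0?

The Hessian of f at 0 has rank 1. Corank 1: A-series; mu = 8 gives A_8.

A8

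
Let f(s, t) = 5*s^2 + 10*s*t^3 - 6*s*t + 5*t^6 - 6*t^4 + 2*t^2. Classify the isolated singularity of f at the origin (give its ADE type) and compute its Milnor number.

Type A_1, Milnor number mu = 1.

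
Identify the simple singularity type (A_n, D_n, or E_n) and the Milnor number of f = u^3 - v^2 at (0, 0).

Type A_2, Milnor number mu = 2.

The Hessian of f at 0 is [[0, 0], [0, -2]] with rank 1, so corank 1. A Groebner basis of the Jacobian ideal J(f) in C{u,v} is {u^2, v}; counting standard monomials gives mu = 2. Corank 1: A-series; mu = 2 gives A_2.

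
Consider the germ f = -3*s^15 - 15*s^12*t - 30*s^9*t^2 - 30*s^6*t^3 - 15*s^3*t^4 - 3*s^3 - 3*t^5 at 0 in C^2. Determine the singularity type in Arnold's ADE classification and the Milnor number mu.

The Hessian of f at 0 has rank 0. Corank 2; j^3 = -3*s^3 is a perfect cube, so E-series; the 5-jet and mu = 8 give E_8.

Type E8, Milnor number mu = 8.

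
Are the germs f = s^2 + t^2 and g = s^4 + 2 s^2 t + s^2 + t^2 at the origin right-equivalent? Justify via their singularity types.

Yes.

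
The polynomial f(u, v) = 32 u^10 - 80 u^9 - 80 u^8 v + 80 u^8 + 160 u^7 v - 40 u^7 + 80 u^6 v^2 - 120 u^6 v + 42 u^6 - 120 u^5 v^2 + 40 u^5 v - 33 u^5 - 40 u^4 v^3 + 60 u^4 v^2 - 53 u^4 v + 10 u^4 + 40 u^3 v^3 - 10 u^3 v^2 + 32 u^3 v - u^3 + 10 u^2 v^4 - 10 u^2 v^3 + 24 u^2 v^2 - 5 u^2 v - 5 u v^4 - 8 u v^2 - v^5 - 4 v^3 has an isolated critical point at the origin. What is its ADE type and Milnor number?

Type D_{6}, Milnor number mu = 6.

The Hessian of f at 0 is [[0, 0], [0, 0]] with rank 0, so corank 2. A Groebner basis of the Jacobian ideal J(f) in C{u,v} is {u^3 - 123*u^2/502 - 241*u*v/502 + 5*v^2/251, u^2*v - 5*u^2/1004 - 271*u*v/1004 - 261*v^2/502, 133*u^2/2008 + u*v^2 + 783*u*v/2008 + 517*v^2/1004, -261*u^2/4016 - 1295*u*v/4016 + v^3 - 773*v^2/2008}; counting standard monomials gives mu = 6. Corank 2; j^3 = -(u + v)*(u + 2*v)^2 has shape L^2 M (L != M), so D-series; mu = 6 gives D_6.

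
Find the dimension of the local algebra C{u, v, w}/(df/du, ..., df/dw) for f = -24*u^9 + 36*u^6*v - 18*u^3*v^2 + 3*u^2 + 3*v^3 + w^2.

2

The Hessian of f at 0 is [[6, 0, 0], [0, 0, 0], [0, 0, 2]] with rank 2, so corank 1. A Groebner basis of the Jacobian ideal J(f) in C{u,v,w} is {v^2, u, w}; counting standard monomials gives mu = 2. Corank 1: A-series; mu = 2 gives A_2.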